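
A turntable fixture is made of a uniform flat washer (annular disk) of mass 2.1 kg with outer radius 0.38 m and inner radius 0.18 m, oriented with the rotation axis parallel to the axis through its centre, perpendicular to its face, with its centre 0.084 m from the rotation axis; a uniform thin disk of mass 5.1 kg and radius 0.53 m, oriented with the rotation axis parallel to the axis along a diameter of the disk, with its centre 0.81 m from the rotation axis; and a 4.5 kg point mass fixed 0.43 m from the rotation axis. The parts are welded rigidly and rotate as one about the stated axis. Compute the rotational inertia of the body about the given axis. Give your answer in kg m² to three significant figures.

4.74

Annular disk: I_cm = (1/2)M(R²+r²) = (1/2)(2.1)[(0.38)² + (0.18)²] = 0.18564 kg m²; centre at d = 0.084 m, so the parallel axis theorem gives I = 0.18564 + (2.1)(0.084)² = 0.20046 kg m².
Thin disk: I_cm = (1/4)MR² = (1/4)(5.1)(0.53)² = 0.35815 kg m²; centre at d = 0.81 m, so the parallel axis theorem gives I = 0.35815 + (5.1)(0.81)² = 3.7043 kg m².
Point mass: I_cm = 0; centre at d = 0.43 m, so the parallel axis theorem gives I = 0 + (4.5)(0.43)² = 0.83205 kg m².
Total I = 0.20046 + 3.7043 + 0.83205 = 4.7368 kg m².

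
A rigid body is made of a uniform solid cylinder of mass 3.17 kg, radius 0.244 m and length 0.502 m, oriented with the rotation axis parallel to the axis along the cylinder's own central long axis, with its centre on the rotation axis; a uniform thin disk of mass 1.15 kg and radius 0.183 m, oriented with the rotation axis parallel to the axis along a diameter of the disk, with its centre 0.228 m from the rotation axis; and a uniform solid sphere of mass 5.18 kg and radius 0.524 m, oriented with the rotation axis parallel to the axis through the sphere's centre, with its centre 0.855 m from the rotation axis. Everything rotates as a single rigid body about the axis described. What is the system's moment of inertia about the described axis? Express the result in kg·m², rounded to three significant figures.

4.52

Solid cylinder: I_cm = (1/2)MR² = (1/2)(3.17)(0.244)² = 0.094365 kg·m²; axis through the centre, so I = 0.094365 kg·m².
Thin disk: I_cm = (1/4)MR² = (1/4)(1.15)(0.183)² = 0.0096281 kg·m²; centre at d = 0.228 m, so I = I_cm + Md² gives I = 0.0096281 + (1.15)(0.228)² = 0.06941 kg·m².
Solid sphere: I_cm = (2/5)MR² = (2/5)(5.18)(0.524)² = 0.56892 kg·m²; centre at d = 0.855 m, so I = I_cm + Md² gives I = 0.56892 + (5.18)(0.855)² = 4.3556 kg·m².
Total I = 0.094365 + 0.06941 + 4.3556 = 4.5194 kg·m².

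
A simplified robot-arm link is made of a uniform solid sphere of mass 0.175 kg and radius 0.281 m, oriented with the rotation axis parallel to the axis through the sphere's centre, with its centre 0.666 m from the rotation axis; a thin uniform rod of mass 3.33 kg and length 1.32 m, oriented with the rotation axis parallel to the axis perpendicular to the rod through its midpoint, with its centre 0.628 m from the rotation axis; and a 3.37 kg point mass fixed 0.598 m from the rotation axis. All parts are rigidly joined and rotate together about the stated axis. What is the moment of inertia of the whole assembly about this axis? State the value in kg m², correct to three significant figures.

3.09

Solid sphere: I_cm = (2/5)MR² = (2/5)(0.175)(0.281)² = 0.0055273 kg m²; centre at d = 0.666 m, so the parallel axis theorem gives I = 0.0055273 + (0.175)(0.666)² = 0.08315 kg m².
Thin rod: I_cm = (1/12)ML² = (1/12)(3.33)(1.32)² = 0.48352 kg m²; centre at d = 0.628 m, so the parallel axis theorem gives I = 0.48352 + (3.33)(0.628)² = 1.7968 kg m².
Point mass: I_cm = 0; centre at d = 0.598 m, so the parallel axis theorem gives I = 0 + (3.37)(0.598)² = 1.2051 kg m².
Total I = 0.08315 + 1.7968 + 1.2051 = 3.0851 kg m².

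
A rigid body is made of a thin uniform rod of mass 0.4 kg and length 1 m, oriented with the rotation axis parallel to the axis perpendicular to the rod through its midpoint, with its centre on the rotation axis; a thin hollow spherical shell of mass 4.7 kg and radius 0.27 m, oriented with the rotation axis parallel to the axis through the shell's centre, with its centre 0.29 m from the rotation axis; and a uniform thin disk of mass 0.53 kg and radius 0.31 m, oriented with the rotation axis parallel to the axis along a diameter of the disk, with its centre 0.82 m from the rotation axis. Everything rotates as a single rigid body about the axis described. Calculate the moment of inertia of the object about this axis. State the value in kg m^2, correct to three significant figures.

Thin rod: I_cm = (1/12)ML² = (1/12)(0.4)(1)² = 0.033333 kg m^2; axis through the centre, so I = 0.033333 kg m^2.
Spherical shell: I_cm = (2/3)MR² = (2/3)(4.7)(0.27)² = 0.22842 kg m^2; centre at d = 0.29 m, so I = I_cm + Md² gives I = 0.22842 + (4.7)(0.29)² = 0.62369 kg m^2.
Thin disk: I_cm = (1/4)MR² = (1/4)(0.53)(0.31)² = 0.012733 kg m^2; centre at d = 0.82 m, so I = I_cm + Md² gives I = 0.012733 + (0.53)(0.82)² = 0.36911 kg m^2.
Total I = 0.033333 + 0.62369 + 0.36911 = 1.0261 kg m^2.

1.03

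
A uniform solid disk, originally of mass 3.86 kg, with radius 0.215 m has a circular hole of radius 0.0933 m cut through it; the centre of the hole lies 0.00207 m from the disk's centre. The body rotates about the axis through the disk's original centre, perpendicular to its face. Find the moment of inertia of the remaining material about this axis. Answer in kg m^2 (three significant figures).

Unpierced body about its centre: I₀ = (1/2)MR² = (1/2)(3.86)(0.215)² = 0.089214 kg m^2.
The removed disk has mass m = M·(r/R)² = (3.86)(0.0933/0.215)² = 0.7269 kg (same uniform areal density).
Its moment of inertia about the rotation axis (parallel-axis theorem): I_hole = (1/2)mr² + md² = (1/2)(0.7269)(0.0933)² + (0.7269)(0.00207)² = 0.0031669 kg m^2.
Treating the hole as negative mass, I = I₀ − I_hole = 0.089214 − 0.0031669 = 0.086047 kg m^2.

0.0860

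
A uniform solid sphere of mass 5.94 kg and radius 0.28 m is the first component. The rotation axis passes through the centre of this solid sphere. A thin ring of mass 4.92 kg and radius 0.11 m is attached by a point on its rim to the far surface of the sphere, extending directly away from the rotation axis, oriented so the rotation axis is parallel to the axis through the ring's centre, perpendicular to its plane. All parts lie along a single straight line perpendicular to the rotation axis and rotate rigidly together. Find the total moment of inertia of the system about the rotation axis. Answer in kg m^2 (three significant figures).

0.994

Solid sphere: I_cm = (2/5)MR² = (2/5)(5.94)(0.28)² = 0.18628 kg m^2; axis through the centre, so I = 0.18628 kg m^2.
Thin ring: I_cm = MR² = (4.92)(0.11)² = 0.059532 kg m^2; centre at d = 0.28 + 0.11 = 0.39 m, so I = I_cm + Md² gives I = 0.059532 + (4.92)(0.39)² = 0.80786 kg m^2.
Total I = 0.18628 + 0.80786 = 0.99414 kg m^2.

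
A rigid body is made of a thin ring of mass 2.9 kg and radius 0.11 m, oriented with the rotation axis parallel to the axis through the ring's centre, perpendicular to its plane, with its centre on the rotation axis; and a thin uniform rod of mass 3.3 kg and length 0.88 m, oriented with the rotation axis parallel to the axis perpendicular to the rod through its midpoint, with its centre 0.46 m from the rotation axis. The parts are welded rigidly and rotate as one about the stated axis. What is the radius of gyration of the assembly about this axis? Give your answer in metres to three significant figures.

0.391

Thin ring: I_cm = MR² = (2.9)(0.11)² = 0.03509 kg m^2; axis through the centre, so I = 0.03509 kg m^2.
Thin rod: I_cm = (1/12)ML² = (1/12)(3.3)(0.88)² = 0.21296 kg m^2; centre at d = 0.46 m, so the parallel axis theorem gives I = 0.21296 + (3.3)(0.46)² = 0.91124 kg m^2.
Total I = 0.94633 kg m^2; total mass M = 6.2 kg.
k = √(I/M) = √(0.94633/6.2) = 0.39068 m.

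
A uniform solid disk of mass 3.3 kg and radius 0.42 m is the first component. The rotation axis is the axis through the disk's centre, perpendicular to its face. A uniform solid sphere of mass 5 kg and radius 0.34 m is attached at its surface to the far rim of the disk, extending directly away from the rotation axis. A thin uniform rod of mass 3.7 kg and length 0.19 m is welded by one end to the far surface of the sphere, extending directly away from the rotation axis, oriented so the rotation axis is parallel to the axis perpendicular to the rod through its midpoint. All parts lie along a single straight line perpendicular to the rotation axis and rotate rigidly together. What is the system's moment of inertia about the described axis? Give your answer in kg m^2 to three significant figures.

Solid disk: I_cm = (1/2)MR² = (1/2)(3.3)(0.42)² = 0.29106 kg m^2; axis through the centre, so I = 0.29106 kg m^2.
Solid sphere: I_cm = (2/5)MR² = (2/5)(5)(0.34)² = 0.2312 kg m^2; centre at d = 0.42 + 0.34 = 0.76 m, so the parallel axis theorem gives I = 0.2312 + (5)(0.76)² = 3.1192 kg m^2.
Thin rod: I_cm = (1/12)ML² = (1/12)(3.7)(0.19)² = 0.011131 kg m^2; centre at d = 0.42 + 0.34 + 0.34 + 0.095 = 1.195 m, so the parallel axis theorem gives I = 0.011131 + (3.7)(1.195)² = 5.2948 kg m^2.
Total I = 0.29106 + 3.1192 + 5.2948 = 8.7051 kg m^2.

8.71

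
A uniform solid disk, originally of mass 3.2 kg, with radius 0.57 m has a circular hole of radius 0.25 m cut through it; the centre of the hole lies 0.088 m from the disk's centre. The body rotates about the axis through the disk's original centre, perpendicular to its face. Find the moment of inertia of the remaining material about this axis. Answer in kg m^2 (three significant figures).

Unpierced body about its centre: I₀ = (1/2)MR² = (1/2)(3.2)(0.57)² = 0.51984 kg m^2.
The removed disk has mass m = M·(r/R)² = (3.2)(0.25/0.57)² = 0.61557 kg (same uniform areal density).
Its moment of inertia about the rotation axis (parallel-axis theorem): I_hole = (1/2)mr² + md² = (1/2)(0.61557)(0.25)² + (0.61557)(0.088)² = 0.024004 kg m^2.
Treating the hole as negative mass, I = I₀ − I_hole = 0.51984 − 0.024004 = 0.49584 kg m^2.

0.496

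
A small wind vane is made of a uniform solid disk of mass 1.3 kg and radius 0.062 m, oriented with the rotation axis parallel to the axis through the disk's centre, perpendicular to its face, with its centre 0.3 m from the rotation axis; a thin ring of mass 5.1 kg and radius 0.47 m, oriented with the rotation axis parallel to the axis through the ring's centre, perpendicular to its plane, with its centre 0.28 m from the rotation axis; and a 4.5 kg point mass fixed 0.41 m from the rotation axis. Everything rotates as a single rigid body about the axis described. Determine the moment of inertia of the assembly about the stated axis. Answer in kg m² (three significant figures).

2.40

Solid disk: I_cm = (1/2)MR² = (1/2)(1.3)(0.062)² = 0.0024986 kg m²; centre at d = 0.3 m, so the parallel axis theorem gives I = 0.0024986 + (1.3)(0.3)² = 0.1195 kg m².
Thin ring: I_cm = MR² = (5.1)(0.47)² = 1.1266 kg m²; centre at d = 0.28 m, so the parallel axis theorem gives I = 1.1266 + (5.1)(0.28)² = 1.5264 kg m².
Point mass: I_cm = 0; centre at d = 0.41 m, so the parallel axis theorem gives I = 0 + (4.5)(0.41)² = 0.75645 kg m².
Total I = 0.1195 + 1.5264 + 0.75645 = 2.4024 kg m².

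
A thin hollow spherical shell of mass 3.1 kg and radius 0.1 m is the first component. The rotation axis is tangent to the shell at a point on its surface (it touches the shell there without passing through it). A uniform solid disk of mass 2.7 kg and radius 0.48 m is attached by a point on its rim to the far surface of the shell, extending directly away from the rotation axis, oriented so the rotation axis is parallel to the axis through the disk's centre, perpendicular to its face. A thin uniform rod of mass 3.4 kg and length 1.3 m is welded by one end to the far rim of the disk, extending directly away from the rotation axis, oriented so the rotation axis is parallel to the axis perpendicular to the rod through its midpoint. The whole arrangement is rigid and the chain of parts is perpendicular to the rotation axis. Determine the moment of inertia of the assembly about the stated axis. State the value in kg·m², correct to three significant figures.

13.2

Spherical shell: I_cm = (2/3)MR² = (2/3)(3.1)(0.1)² = 0.020667 kg·m²; centre at d = 0.1 m, so the parallel axis theorem gives I = 0.020667 + (3.1)(0.1)² = 0.051667 kg·m².
Solid disk: I_cm = (1/2)MR² = (1/2)(2.7)(0.48)² = 0.31104 kg·m²; centre at d = 0.1 + 0.1 + 0.48 = 0.68 m, so the parallel axis theorem gives I = 0.31104 + (2.7)(0.68)² = 1.5595 kg·m².
Thin rod: I_cm = (1/12)ML² = (1/12)(3.4)(1.3)² = 0.47883 kg·m²; centre at d = 0.1 + 0.1 + 0.48 + 0.48 + 0.65 = 1.81 m, so the parallel axis theorem gives I = 0.47883 + (3.4)(1.81)² = 11.618 kg·m².
Total I = 0.051667 + 1.5595 + 11.618 = 13.229 kg·m².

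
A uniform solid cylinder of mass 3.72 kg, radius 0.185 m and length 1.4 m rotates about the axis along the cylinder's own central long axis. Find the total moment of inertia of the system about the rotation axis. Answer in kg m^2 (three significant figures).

0.0637

I_cm = (1/2)MR² = (1/2)(3.72)(0.185)² = 0.063659 kg m^2; axis through the centre, so I = 0.063659 kg m^2.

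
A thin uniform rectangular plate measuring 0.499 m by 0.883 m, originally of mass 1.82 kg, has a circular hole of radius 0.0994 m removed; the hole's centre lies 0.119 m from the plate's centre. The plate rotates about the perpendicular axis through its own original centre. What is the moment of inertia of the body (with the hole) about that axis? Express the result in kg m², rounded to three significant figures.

0.154

Unpierced body about its centre: I₀ = (1/12)M(a²+b²) = (1/12)(1.82)[(0.499)² + (0.883)²] = 0.15602 kg m².
The removed disk has mass m = M·πr²/(ab) = (1.82)·π(0.0994)²/(0.499·0.883) = 0.12821 kg (same uniform areal density).
Its moment of inertia about the rotation axis (parallel-axis theorem): I_hole = (1/2)mr² + md² = (1/2)(0.12821)(0.0994)² + (0.12821)(0.119)² = 0.002449 kg m².
Treating the hole as negative mass, I = I₀ − I_hole = 0.15602 − 0.002449 = 0.15357 kg m².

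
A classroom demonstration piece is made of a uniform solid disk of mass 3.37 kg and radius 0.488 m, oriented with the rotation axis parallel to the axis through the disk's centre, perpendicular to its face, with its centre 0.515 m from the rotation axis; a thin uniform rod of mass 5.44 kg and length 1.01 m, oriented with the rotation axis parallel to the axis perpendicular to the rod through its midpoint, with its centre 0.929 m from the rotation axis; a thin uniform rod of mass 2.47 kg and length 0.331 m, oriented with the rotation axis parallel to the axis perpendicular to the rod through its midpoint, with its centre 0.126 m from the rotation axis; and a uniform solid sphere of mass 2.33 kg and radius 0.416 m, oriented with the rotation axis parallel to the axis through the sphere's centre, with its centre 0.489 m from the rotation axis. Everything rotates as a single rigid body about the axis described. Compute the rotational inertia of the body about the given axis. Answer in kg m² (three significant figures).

7.23

Solid disk: I_cm = (1/2)MR² = (1/2)(3.37)(0.488)² = 0.40127 kg m²; centre at d = 0.515 m, so I = I_cm + Md² gives I = 0.40127 + (3.37)(0.515)² = 1.2951 kg m².
Thin rod: I_cm = (1/12)ML² = (1/12)(5.44)(1.01)² = 0.46245 kg m²; centre at d = 0.929 m, so I = I_cm + Md² gives I = 0.46245 + (5.44)(0.929)² = 5.1574 kg m².
Thin rod: I_cm = (1/12)ML² = (1/12)(2.47)(0.331)² = 0.022551 kg m²; centre at d = 0.126 m, so I = I_cm + Md² gives I = 0.022551 + (2.47)(0.126)² = 0.061765 kg m².
Solid sphere: I_cm = (2/5)MR² = (2/5)(2.33)(0.416)² = 0.16129 kg m²; centre at d = 0.489 m, so I = I_cm + Md² gives I = 0.16129 + (2.33)(0.489)² = 0.71844 kg m².
Total I = 1.2951 + 5.1574 + 0.061765 + 0.71844 = 7.2327 kg m².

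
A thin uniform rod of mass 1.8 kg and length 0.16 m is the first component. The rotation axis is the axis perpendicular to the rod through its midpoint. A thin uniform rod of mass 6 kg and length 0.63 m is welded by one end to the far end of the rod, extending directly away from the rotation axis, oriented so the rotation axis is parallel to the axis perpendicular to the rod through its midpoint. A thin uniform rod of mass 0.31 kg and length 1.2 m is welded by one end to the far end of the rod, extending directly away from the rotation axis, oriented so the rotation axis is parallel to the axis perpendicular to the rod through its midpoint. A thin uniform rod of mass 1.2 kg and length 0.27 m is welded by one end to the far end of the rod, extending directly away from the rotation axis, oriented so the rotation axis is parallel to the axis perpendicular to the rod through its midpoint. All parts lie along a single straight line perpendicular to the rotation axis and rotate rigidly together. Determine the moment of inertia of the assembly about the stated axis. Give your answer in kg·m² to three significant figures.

6.73

Thin rod: I_cm = (1/12)ML² = (1/12)(1.8)(0.16)² = 0.00384 kg·m²; axis through the centre, so I = 0.00384 kg·m².
Thin rod: I_cm = (1/12)ML² = (1/12)(6)(0.63)² = 0.19845 kg·m²; centre at d = 0.08 + 0.315 = 0.395 m, so I = I_cm + Md² gives I = 0.19845 + (6)(0.395)² = 1.1346 kg·m².
Thin rod: I_cm = (1/12)ML² = (1/12)(0.31)(1.2)² = 0.0372 kg·m²; centre at d = 0.08 + 0.315 + 0.315 + 0.6 = 1.31 m, so I = I_cm + Md² gives I = 0.0372 + (0.31)(1.31)² = 0.56919 kg·m².
Thin rod: I_cm = (1/12)ML² = (1/12)(1.2)(0.27)² = 0.00729 kg·m²; centre at d = 0.08 + 0.315 + 0.315 + 0.6 + 0.6 + 0.135 = 2.045 m, so I = I_cm + Md² gives I = 0.00729 + (1.2)(2.045)² = 5.0257 kg·m².
Total I = 0.00384 + 1.1346 + 0.56919 + 5.0257 = 6.7334 kg·m².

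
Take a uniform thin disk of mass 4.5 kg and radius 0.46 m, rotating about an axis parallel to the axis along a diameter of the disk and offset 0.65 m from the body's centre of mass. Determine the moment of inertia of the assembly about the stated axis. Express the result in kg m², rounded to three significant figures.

2.14

I_cm = (1/4)MR² = (1/4)(4.5)(0.46)² = 0.23805 kg m²; centre at d = 0.65 m, so the parallel axis theorem gives I = 0.23805 + (4.5)(0.65)² = 2.1393 kg m².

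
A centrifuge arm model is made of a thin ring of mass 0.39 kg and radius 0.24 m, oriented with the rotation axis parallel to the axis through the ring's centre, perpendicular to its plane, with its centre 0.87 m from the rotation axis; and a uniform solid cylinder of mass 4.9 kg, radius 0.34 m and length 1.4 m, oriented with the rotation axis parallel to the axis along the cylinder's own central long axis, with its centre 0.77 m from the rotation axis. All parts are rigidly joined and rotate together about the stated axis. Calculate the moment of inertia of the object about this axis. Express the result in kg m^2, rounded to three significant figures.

3.51

Thin ring: I_cm = MR² = (0.39)(0.24)² = 0.022464 kg m^2; centre at d = 0.87 m, so the parallel axis theorem gives I = 0.022464 + (0.39)(0.87)² = 0.31766 kg m^2.
Solid cylinder: I_cm = (1/2)MR² = (1/2)(4.9)(0.34)² = 0.28322 kg m^2; centre at d = 0.77 m, so the parallel axis theorem gives I = 0.28322 + (4.9)(0.77)² = 3.1884 kg m^2.
Total I = 0.31766 + 3.1884 = 3.5061 kg m^2.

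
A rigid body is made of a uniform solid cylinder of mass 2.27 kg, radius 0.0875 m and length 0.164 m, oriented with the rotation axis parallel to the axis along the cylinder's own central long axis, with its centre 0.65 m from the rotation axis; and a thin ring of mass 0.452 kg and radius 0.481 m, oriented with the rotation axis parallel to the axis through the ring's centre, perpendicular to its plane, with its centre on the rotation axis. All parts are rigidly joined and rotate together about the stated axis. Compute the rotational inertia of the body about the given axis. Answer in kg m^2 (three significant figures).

1.07

Solid cylinder: I_cm = (1/2)MR² = (1/2)(2.27)(0.0875)² = 0.0086898 kg m^2; centre at d = 0.65 m, so I = I_cm + Md² gives I = 0.0086898 + (2.27)(0.65)² = 0.96776 kg m^2.
Thin ring: I_cm = MR² = (0.452)(0.481)² = 0.10458 kg m^2; axis through the centre, so I = 0.10458 kg m^2.
Total I = 0.96776 + 0.10458 = 1.0723 kg m^2.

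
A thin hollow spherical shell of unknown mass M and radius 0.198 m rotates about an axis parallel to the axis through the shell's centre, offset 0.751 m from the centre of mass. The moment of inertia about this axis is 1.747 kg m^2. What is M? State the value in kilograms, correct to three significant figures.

2.96

I = I_cm + Md² = (2/3)MR² + Md² = M·[0.666667·(0.198)² + (0.751)²] = M·0.59014.
So M = 1.747 / 0.59014 = 2.9603 kg.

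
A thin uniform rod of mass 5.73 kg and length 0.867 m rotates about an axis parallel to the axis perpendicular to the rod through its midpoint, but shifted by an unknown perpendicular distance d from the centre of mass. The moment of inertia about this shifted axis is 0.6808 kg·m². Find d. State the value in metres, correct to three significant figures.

0.237

About the centre-of-mass axis, I_cm = (1/12)ML² = (1/12)(5.73)(0.867)² = 0.35893 kg·m².
Parallel axis theorem: I = I_cm + Md², so Md² = 0.6808 − 0.35893 = 0.32187 kg·m².
d = √(0.32187 / 5.73) = 0.23701 m.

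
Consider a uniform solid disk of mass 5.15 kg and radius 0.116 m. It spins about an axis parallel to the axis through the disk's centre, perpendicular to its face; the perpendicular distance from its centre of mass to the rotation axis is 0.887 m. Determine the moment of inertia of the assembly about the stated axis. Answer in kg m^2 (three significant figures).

4.09

I_cm = (1/2)MR² = (1/2)(5.15)(0.116)² = 0.034649 kg m^2; centre at d = 0.887 m, so I = I_cm + Md² gives I = 0.034649 + (5.15)(0.887)² = 4.0865 kg m^2.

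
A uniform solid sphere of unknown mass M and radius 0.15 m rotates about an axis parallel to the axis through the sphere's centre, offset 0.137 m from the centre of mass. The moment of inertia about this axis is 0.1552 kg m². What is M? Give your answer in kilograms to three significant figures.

I = I_cm + Md² = (2/5)MR² + Md² = M·[0.4·(0.15)² + (0.137)²] = M·0.027769.
So M = 0.1552 / 0.027769 = 5.589 kg.

5.59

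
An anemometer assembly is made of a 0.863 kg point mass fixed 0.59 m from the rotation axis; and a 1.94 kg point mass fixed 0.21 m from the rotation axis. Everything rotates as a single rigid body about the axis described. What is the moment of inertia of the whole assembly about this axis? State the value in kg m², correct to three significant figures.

Point mass: I_cm = 0; centre at d = 0.59 m, so I = I_cm + Md² gives I = 0 + (0.863)(0.59)² = 0.30041 kg m².
Point mass: I_cm = 0; centre at d = 0.21 m, so I = I_cm + Md² gives I = 0 + (1.94)(0.21)² = 0.085554 kg m².
Total I = 0.30041 + 0.085554 = 0.38596 kg m².

0.386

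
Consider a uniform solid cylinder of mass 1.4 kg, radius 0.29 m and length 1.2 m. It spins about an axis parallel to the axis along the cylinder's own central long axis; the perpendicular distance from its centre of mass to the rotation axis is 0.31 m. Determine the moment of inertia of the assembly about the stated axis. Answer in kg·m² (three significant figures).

I_cm = (1/2)MR² = (1/2)(1.4)(0.29)² = 0.05887 kg·m²; centre at d = 0.31 m, so I = I_cm + Md² gives I = 0.05887 + (1.4)(0.31)² = 0.19341 kg·m².

0.193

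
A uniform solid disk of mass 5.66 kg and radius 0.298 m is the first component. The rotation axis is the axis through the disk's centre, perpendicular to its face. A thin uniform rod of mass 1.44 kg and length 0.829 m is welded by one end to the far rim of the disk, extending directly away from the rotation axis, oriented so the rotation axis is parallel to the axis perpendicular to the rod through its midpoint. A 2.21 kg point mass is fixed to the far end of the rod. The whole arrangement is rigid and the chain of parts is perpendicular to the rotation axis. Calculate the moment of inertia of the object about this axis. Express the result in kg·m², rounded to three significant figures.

Solid disk: I_cm = (1/2)MR² = (1/2)(5.66)(0.298)² = 0.25132 kg·m²; axis through the centre, so I = 0.25132 kg·m².
Thin rod: I_cm = (1/12)ML² = (1/12)(1.44)(0.829)² = 0.082469 kg·m²; centre at d = 0.298 + 0.4145 = 0.7125 m, so I = I_cm + Md² gives I = 0.082469 + (1.44)(0.7125)² = 0.81349 kg·m².
Point mass: I_cm = 0; centre at d = 0.298 + 0.4145 + 0.4145 = 1.127 m, so I = I_cm + Md² gives I = 0 + (2.21)(1.127)² = 2.807 kg·m².
Total I = 0.25132 + 0.81349 + 2.807 = 3.8718 kg·m².

3.87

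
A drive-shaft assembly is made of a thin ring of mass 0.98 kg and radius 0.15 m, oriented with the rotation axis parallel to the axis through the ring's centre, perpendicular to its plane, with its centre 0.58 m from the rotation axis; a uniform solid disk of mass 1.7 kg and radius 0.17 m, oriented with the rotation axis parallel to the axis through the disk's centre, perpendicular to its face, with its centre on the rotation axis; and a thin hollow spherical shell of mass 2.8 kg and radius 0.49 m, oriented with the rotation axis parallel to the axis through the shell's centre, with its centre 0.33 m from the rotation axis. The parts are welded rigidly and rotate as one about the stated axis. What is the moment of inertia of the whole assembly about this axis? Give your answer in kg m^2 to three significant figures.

Thin ring: I_cm = MR² = (0.98)(0.15)² = 0.02205 kg m^2; centre at d = 0.58 m, so the parallel axis theorem gives I = 0.02205 + (0.98)(0.58)² = 0.35172 kg m^2.
Solid disk: I_cm = (1/2)MR² = (1/2)(1.7)(0.17)² = 0.024565 kg m^2; axis through the centre, so I = 0.024565 kg m^2.
Spherical shell: I_cm = (2/3)MR² = (2/3)(2.8)(0.49)² = 0.44819 kg m^2; centre at d = 0.33 m, so the parallel axis theorem gives I = 0.44819 + (2.8)(0.33)² = 0.75311 kg m^2.
Total I = 0.35172 + 0.024565 + 0.75311 = 1.1294 kg m^2.

1.13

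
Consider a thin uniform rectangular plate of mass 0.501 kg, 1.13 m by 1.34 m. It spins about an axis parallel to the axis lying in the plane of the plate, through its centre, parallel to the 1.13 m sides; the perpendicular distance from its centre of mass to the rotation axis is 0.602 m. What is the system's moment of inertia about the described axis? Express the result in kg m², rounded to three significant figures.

0.257

I_cm = (1/12)Mb² = (1/12)(0.501)(1.34)² = 0.074966 kg m²; centre at d = 0.602 m, so the parallel axis theorem gives I = 0.074966 + (0.501)(0.602)² = 0.25653 kg m².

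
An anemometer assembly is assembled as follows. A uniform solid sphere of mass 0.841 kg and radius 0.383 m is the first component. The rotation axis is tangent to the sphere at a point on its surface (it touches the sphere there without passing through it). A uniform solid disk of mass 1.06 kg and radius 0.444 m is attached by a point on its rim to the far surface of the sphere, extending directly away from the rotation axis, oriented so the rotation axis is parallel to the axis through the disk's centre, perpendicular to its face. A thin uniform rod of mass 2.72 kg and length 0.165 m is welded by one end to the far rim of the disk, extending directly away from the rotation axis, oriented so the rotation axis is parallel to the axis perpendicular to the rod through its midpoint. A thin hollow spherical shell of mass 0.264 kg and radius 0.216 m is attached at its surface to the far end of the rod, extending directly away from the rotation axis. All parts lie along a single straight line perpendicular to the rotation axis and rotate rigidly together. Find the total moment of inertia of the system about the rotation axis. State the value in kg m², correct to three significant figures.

Solid sphere: I_cm = (2/5)MR² = (2/5)(0.841)(0.383)² = 0.049346 kg m²; centre at d = 0.383 m, so the parallel axis theorem gives I = 0.049346 + (0.841)(0.383)² = 0.17271 kg m².
Solid disk: I_cm = (1/2)MR² = (1/2)(1.06)(0.444)² = 0.10448 kg m²; centre at d = 0.383 + 0.383 + 0.444 = 1.21 m, so the parallel axis theorem gives I = 0.10448 + (1.06)(1.21)² = 1.6564 kg m².
Thin rod: I_cm = (1/12)ML² = (1/12)(2.72)(0.165)² = 0.006171 kg m²; centre at d = 0.383 + 0.383 + 0.444 + 0.444 + 0.0825 = 1.7365 m, so the parallel axis theorem gives I = 0.006171 + (2.72)(1.7365)² = 8.2081 kg m².
Spherical shell: I_cm = (2/3)MR² = (2/3)(0.264)(0.216)² = 0.0082115 kg m²; centre at d = 0.383 + 0.383 + 0.444 + 0.444 + 0.0825 + 0.0825 + 0.216 = 2.035 m, so the parallel axis theorem gives I = 0.0082115 + (0.264)(2.035)² = 1.1015 kg m².
Total I = 0.17271 + 1.6564 + 8.2081 + 1.1015 = 11.139 kg m².

11.1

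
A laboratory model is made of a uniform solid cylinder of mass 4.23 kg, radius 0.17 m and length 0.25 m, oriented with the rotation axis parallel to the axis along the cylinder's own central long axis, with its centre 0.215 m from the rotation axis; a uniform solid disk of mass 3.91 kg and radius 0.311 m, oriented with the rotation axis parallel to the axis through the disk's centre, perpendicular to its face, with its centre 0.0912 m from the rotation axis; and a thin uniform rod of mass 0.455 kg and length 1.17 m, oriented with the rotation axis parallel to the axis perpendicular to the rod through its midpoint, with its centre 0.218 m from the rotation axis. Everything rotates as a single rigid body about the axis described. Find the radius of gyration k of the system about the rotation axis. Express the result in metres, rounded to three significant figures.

Solid cylinder: I_cm = (1/2)MR² = (1/2)(4.23)(0.17)² = 0.061124 kg m²; centre at d = 0.215 m, so I = I_cm + Md² gives I = 0.061124 + (4.23)(0.215)² = 0.25666 kg m².
Solid disk: I_cm = (1/2)MR² = (1/2)(3.91)(0.311)² = 0.18909 kg m²; centre at d = 0.0912 m, so I = I_cm + Md² gives I = 0.18909 + (3.91)(0.0912)² = 0.22161 kg m².
Thin rod: I_cm = (1/12)ML² = (1/12)(0.455)(1.17)² = 0.051904 kg m²; centre at d = 0.218 m, so I = I_cm + Md² gives I = 0.051904 + (0.455)(0.218)² = 0.073528 kg m².
Total I = 0.55179 kg m²; total mass M = 8.595 kg.
k = √(I/M) = √(0.55179/8.595) = 0.25338 m.

0.253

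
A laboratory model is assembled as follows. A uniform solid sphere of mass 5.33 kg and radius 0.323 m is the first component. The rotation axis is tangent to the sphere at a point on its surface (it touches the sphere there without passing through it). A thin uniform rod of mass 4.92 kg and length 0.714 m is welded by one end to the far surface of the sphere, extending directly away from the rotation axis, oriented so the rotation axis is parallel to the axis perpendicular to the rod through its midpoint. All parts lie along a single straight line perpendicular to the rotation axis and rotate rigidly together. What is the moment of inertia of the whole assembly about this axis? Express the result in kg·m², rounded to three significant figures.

Solid sphere: I_cm = (2/5)MR² = (2/5)(5.33)(0.323)² = 0.22243 kg·m²; centre at d = 0.323 m, so I = I_cm + Md² gives I = 0.22243 + (5.33)(0.323)² = 0.7785 kg·m².
Thin rod: I_cm = (1/12)ML² = (1/12)(4.92)(0.714)² = 0.20902 kg·m²; centre at d = 0.323 + 0.323 + 0.357 = 1.003 m, so I = I_cm + Md² gives I = 0.20902 + (4.92)(1.003)² = 5.1586 kg·m².
Total I = 0.7785 + 5.1586 = 5.9371 kg·m².

5.94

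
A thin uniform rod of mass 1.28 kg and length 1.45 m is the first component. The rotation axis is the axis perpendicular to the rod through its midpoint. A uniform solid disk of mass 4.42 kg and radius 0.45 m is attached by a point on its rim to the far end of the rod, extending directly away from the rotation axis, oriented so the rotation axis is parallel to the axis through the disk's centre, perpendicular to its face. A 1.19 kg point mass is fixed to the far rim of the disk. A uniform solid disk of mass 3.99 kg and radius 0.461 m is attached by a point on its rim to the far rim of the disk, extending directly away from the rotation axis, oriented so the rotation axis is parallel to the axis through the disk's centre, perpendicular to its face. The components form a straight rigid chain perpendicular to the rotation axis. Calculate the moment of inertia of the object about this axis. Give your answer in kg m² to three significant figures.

27.7

Thin rod: I_cm = (1/12)ML² = (1/12)(1.28)(1.45)² = 0.22427 kg m²; axis through the centre, so I = 0.22427 kg m².
Solid disk: I_cm = (1/2)MR² = (1/2)(4.42)(0.45)² = 0.44753 kg m²; centre at d = 0.725 + 0.45 = 1.175 m, so I = I_cm + Md² gives I = 0.44753 + (4.42)(1.175)² = 6.5499 kg m².
Point mass: I_cm = 0; centre at d = 0.725 + 0.45 + 0.45 = 1.625 m, so I = I_cm + Md² gives I = 0 + (1.19)(1.625)² = 3.1423 kg m².
Solid disk: I_cm = (1/2)MR² = (1/2)(3.99)(0.461)² = 0.42398 kg m²; centre at d = 0.725 + 0.45 + 0.45 + 0.461 = 2.086 m, so I = I_cm + Md² gives I = 0.42398 + (3.99)(2.086)² = 17.786 kg m².
Total I = 0.22427 + 6.5499 + 3.1423 + 17.786 = 27.703 kg m².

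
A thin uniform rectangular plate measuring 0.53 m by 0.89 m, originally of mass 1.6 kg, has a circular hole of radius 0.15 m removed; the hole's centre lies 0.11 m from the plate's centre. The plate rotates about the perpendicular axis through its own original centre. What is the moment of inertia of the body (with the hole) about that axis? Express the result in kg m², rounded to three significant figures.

Unpierced body about its centre: I₀ = (1/12)M(a²+b²) = (1/12)(1.6)[(0.53)² + (0.89)²] = 0.14307 kg m².
The removed disk has mass m = M·πr²/(ab) = (1.6)·π(0.15)²/(0.53·0.89) = 0.23977 kg (same uniform areal density).
Its moment of inertia about the rotation axis (parallel-axis theorem): I_hole = (1/2)mr² + md² = (1/2)(0.23977)(0.15)² + (0.23977)(0.11)² = 0.0055985 kg m².
Treating the hole as negative mass, I = I₀ − I_hole = 0.14307 − 0.0055985 = 0.13747 kg m².

0.137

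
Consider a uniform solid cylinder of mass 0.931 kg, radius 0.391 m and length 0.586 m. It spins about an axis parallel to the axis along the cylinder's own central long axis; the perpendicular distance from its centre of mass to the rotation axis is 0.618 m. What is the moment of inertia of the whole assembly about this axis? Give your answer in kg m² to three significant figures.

I_cm = (1/2)MR² = (1/2)(0.931)(0.391)² = 0.071166 kg m²; centre at d = 0.618 m, so I = I_cm + Md² gives I = 0.071166 + (0.931)(0.618)² = 0.42674 kg m².

0.427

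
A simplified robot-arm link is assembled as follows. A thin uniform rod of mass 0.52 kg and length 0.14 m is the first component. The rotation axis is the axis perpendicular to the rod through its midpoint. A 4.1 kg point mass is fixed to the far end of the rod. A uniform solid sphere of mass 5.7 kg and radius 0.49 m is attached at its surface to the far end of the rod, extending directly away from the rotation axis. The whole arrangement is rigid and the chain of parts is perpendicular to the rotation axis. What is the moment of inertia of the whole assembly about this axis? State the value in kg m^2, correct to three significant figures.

2.36

Thin rod: I_cm = (1/12)ML² = (1/12)(0.52)(0.14)² = 0.00084933 kg m^2; axis through the centre, so I = 0.00084933 kg m^2.
Point mass: I_cm = 0; centre at d = 0.07 m, so I = I_cm + Md² gives I = 0 + (4.1)(0.07)² = 0.02009 kg m^2.
Solid sphere: I_cm = (2/5)MR² = (2/5)(5.7)(0.49)² = 0.54743 kg m^2; centre at d = 0.07 + 0.49 = 0.56 m, so I = I_cm + Md² gives I = 0.54743 + (5.7)(0.56)² = 2.3349 kg m^2.
Total I = 0.00084933 + 0.02009 + 2.3349 = 2.3559 kg m^2.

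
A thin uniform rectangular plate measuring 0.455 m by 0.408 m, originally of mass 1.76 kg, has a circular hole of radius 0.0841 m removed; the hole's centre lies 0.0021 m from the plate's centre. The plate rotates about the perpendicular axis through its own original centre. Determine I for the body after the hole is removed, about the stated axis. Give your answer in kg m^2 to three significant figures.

Unpierced body about its centre: I₀ = (1/12)M(a²+b²) = (1/12)(1.76)[(0.455)² + (0.408)²] = 0.054778 kg m^2.
The removed disk has mass m = M·πr²/(ab) = (1.76)·π(0.0841)²/(0.455·0.408) = 0.21066 kg (same uniform areal density).
Its moment of inertia about the rotation axis (parallel-axis theorem): I_hole = (1/2)mr² + md² = (1/2)(0.21066)(0.0841)² + (0.21066)(0.0021)² = 0.00074591 kg m^2.
Treating the hole as negative mass, I = I₀ − I_hole = 0.054778 − 0.00074591 = 0.054032 kg m^2.

0.0540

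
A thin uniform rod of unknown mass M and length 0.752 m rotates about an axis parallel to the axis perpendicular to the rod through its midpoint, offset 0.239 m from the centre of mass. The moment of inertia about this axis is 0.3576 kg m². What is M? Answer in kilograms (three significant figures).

I = I_cm + Md² = (1/12)ML² + Md² = M·[0.0833333·(0.752)² + (0.239)²] = M·0.10425.
So M = 0.3576 / 0.10425 = 3.4303 kg.

3.43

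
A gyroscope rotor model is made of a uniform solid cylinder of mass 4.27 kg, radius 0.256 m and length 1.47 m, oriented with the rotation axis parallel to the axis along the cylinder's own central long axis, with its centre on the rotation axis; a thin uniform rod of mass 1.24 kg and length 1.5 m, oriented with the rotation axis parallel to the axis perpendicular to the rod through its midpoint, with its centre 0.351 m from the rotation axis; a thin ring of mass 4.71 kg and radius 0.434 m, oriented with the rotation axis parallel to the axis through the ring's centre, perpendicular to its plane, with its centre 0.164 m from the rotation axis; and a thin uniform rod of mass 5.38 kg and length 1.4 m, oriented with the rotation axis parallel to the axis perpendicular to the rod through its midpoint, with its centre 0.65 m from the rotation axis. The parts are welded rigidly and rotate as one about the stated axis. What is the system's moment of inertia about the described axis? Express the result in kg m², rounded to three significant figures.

Solid cylinder: I_cm = (1/2)MR² = (1/2)(4.27)(0.256)² = 0.13992 kg m²; axis through the centre, so I = 0.13992 kg m².
Thin rod: I_cm = (1/12)ML² = (1/12)(1.24)(1.5)² = 0.2325 kg m²; centre at d = 0.351 m, so I = I_cm + Md² gives I = 0.2325 + (1.24)(0.351)² = 0.38527 kg m².
Thin ring: I_cm = MR² = (4.71)(0.434)² = 0.88716 kg m²; centre at d = 0.164 m, so I = I_cm + Md² gives I = 0.88716 + (4.71)(0.164)² = 1.0138 kg m².
Thin rod: I_cm = (1/12)ML² = (1/12)(5.38)(1.4)² = 0.87873 kg m²; centre at d = 0.65 m, so I = I_cm + Md² gives I = 0.87873 + (5.38)(0.65)² = 3.1518 kg m².
Total I = 0.13992 + 0.38527 + 1.0138 + 3.1518 = 4.6908 kg m².

4.69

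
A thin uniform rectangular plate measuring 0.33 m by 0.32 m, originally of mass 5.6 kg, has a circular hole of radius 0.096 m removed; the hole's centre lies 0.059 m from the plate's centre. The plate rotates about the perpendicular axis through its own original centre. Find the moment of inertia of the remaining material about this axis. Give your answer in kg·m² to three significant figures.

0.0862

Unpierced body about its centre: I₀ = (1/12)M(a²+b²) = (1/12)(5.6)[(0.33)² + (0.32)²] = 0.098607 kg·m².
The removed disk has mass m = M·πr²/(ab) = (5.6)·π(0.096)²/(0.33·0.32) = 1.5354 kg (same uniform areal density).
Its moment of inertia about the rotation axis (parallel-axis theorem): I_hole = (1/2)mr² + md² = (1/2)(1.5354)(0.096)² + (1.5354)(0.059)² = 0.01242 kg·m².
Treating the hole as negative mass, I = I₀ − I_hole = 0.098607 − 0.01242 = 0.086187 kg·m².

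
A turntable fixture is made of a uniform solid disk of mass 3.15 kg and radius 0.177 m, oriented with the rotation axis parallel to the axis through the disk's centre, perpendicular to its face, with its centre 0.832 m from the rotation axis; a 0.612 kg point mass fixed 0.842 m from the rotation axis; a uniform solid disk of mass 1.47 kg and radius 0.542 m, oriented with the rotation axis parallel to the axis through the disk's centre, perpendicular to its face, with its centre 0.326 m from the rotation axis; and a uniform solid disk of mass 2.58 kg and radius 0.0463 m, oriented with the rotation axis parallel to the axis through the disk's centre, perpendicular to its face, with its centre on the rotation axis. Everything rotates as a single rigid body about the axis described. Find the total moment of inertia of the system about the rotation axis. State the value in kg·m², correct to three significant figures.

3.04

Solid disk: I_cm = (1/2)MR² = (1/2)(3.15)(0.177)² = 0.049343 kg·m²; centre at d = 0.832 m, so the parallel axis theorem gives I = 0.049343 + (3.15)(0.832)² = 2.2298 kg·m².
Point mass: I_cm = 0; centre at d = 0.842 m, so the parallel axis theorem gives I = 0 + (0.612)(0.842)² = 0.43389 kg·m².
Solid disk: I_cm = (1/2)MR² = (1/2)(1.47)(0.542)² = 0.21592 kg·m²; centre at d = 0.326 m, so the parallel axis theorem gives I = 0.21592 + (1.47)(0.326)² = 0.37214 kg·m².
Solid disk: I_cm = (1/2)MR² = (1/2)(2.58)(0.0463)² = 0.0027654 kg·m²; axis through the centre, so I = 0.0027654 kg·m².
Total I = 2.2298 + 0.43389 + 0.37214 + 0.0027654 = 3.0386 kg·m².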